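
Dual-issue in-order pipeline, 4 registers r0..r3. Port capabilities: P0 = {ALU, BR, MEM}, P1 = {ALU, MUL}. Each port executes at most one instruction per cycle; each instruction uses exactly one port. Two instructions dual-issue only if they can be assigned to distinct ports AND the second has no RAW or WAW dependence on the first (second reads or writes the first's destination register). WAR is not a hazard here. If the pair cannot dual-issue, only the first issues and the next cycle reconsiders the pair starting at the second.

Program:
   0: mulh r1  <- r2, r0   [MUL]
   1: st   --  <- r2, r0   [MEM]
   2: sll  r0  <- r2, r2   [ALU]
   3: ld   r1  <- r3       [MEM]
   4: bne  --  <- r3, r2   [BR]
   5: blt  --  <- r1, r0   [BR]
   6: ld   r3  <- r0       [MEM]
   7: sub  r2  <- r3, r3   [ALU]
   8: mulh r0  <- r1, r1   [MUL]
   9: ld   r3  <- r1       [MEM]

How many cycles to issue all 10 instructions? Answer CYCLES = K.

CYCLES = 7

0. mulh.MUL/st.MEM @i0/i1  | dual
1. sll.ALU/ld.MEM @i2/i3  | dual
2. bne.BR @i4  | no-port BR/BR
3. blt.BR @i5  | no-port BR/MEM
4. ld.MEM @i6  | RAW r3
5. sub.ALU/mulh.MUL @i7/i8  | dual
6. ld.MEM @i9  | tail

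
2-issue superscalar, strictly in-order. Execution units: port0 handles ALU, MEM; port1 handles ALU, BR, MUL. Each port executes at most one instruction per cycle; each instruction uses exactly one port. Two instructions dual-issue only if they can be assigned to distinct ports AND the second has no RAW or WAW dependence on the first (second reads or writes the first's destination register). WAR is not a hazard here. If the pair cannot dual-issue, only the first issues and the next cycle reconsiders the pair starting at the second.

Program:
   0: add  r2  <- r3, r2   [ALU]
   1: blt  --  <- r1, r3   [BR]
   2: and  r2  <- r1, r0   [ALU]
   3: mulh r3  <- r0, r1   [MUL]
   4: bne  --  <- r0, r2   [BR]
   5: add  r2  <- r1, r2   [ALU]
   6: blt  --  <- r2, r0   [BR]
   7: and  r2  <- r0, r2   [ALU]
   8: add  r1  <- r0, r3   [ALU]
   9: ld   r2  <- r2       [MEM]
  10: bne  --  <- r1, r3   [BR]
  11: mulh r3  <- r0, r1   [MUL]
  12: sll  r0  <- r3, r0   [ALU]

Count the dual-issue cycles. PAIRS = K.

PAIRS = 5

[0] i0,i1  add+blt  -- pair
[1] i2,i3  and+mulh  -- pair
[2] i4,i5  bne+add  -- pair
[3] i6,i7  blt+and  -- pair
[4] i8,i9  add+ld  -- pair
[5] i10  bne  -- no-port BR/MUL
[6] i11  mulh  -- RAW r3
[7] i12  sll  -- tail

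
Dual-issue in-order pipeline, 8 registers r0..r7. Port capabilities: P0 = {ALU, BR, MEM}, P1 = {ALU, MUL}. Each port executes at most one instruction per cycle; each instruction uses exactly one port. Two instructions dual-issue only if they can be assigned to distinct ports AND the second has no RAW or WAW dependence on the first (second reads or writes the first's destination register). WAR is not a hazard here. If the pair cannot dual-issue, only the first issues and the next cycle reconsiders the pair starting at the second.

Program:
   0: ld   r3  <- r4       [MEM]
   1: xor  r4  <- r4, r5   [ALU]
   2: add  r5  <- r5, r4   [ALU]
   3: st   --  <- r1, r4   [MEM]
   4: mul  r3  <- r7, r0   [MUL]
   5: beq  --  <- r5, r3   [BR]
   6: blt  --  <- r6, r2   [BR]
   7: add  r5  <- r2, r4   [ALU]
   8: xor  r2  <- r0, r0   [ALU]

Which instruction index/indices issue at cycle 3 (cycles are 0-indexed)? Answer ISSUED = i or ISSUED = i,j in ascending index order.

t=0 i0/i1:ld/xor ; dual
t=1 i2/i3:add/st ; dual
t=2 i4:mul ; RAW r3
t=3 i5:beq ; no-port BR/BR
t=4 i6/i7:blt/add ; dual
t=5 i8:xor ; tail

ISSUED = 5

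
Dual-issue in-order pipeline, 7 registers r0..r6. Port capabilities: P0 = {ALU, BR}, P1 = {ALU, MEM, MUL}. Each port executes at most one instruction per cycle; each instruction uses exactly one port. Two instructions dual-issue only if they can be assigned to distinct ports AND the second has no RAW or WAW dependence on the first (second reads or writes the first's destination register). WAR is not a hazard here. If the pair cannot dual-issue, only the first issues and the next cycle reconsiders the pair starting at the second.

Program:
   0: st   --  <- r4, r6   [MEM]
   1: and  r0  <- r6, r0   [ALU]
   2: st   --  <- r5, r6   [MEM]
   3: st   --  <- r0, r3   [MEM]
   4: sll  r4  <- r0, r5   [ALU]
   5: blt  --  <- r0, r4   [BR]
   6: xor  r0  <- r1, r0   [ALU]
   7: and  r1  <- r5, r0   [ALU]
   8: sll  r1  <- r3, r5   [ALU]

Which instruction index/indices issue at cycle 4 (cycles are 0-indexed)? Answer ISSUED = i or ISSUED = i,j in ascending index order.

#0 head=0: st+and i0,i1 2-wide
#1 head=2: st i2 no-port MEM/MEM
#2 head=3: st+sll i3,i4 2-wide
#3 head=5: blt+xor i5,i6 2-wide
#4 head=7: and i7 WAW r1
#5 head=8: sll i8 tail

ISSUED = 7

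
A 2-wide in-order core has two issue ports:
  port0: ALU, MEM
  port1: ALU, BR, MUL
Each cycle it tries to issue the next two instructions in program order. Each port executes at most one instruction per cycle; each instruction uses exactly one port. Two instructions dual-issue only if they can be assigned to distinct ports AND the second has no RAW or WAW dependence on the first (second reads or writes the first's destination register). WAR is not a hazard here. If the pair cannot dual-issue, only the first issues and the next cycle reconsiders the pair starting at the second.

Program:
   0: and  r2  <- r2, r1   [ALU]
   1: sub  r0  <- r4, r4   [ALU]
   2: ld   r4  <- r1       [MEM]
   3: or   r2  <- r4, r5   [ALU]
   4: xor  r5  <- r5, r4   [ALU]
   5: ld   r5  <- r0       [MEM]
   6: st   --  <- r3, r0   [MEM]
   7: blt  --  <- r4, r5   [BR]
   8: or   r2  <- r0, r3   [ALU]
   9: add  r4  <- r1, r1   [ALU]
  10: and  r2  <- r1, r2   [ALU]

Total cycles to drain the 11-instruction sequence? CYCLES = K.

CYCLES = 7

0. and.ALU;sub.ALU @i0/i1  | 2-wide
1. ld.MEM @i2  | RAW r4
2. or.ALU;xor.ALU @i3/i4  | 2-wide
3. ld.MEM @i5  | no-port MEM/MEM
4. st.MEM;blt.BR @i6/i7  | 2-wide
5. or.ALU;add.ALU @i8/i9  | 2-wide
6. and.ALU @i10  | tail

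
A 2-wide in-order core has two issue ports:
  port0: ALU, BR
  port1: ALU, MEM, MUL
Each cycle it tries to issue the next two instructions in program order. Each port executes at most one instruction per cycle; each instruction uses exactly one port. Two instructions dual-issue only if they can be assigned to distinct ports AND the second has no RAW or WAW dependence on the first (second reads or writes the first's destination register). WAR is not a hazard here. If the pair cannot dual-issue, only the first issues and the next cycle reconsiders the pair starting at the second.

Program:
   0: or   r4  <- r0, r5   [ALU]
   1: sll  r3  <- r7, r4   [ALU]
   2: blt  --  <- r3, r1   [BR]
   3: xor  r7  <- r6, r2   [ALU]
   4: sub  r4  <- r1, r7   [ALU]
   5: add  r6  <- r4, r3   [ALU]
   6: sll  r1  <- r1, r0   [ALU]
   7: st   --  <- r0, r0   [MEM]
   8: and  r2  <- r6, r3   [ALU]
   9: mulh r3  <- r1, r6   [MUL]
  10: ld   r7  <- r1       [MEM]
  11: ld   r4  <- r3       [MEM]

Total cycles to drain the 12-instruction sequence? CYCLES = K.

CYCLES = 9

  cy0 -> i0 (or.ALU) RAW r4
  cy1 -> i1 (sll.ALU) RAW r3
  cy2 -> i2+i3 (blt.BR/xor.ALU) dual
  cy3 -> i4 (sub.ALU) RAW r4
  cy4 -> i5+i6 (add.ALU/sll.ALU) dual
  cy5 -> i7+i8 (st.MEM/and.ALU) dual
  cy6 -> i9 (mulh.MUL) no-port MUL/MEM
  cy7 -> i10 (ld.MEM) no-port MEM/MEM
  cy8 -> i11 (ld.MEM) tail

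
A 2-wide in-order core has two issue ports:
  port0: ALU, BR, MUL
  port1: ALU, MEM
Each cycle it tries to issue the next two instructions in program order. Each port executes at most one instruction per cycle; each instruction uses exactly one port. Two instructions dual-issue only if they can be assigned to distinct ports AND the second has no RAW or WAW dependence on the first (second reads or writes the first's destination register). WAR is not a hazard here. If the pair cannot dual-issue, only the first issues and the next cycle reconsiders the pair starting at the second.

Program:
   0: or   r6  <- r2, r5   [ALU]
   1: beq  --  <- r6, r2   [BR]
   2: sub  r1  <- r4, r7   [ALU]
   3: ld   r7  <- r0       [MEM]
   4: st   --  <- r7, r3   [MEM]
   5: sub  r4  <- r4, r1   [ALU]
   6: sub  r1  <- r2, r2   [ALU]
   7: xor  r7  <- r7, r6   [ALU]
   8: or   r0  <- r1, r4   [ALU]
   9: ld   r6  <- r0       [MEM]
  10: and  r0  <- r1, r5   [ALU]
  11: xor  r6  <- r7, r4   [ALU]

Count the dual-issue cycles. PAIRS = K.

t=0 i0:or.ALU ; RAW r6
t=1 i1&i2:beq.BR;sub.ALU ; 2-wide
t=2 i3:ld.MEM ; no-port MEM/MEM
t=3 i4&i5:st.MEM;sub.ALU ; 2-wide
t=4 i6&i7:sub.ALU;xor.ALU ; 2-wide
t=5 i8:or.ALU ; RAW r0
t=6 i9&i10:ld.MEM;and.ALU ; 2-wide
t=7 i11:xor.ALU ; tail

PAIRS = 4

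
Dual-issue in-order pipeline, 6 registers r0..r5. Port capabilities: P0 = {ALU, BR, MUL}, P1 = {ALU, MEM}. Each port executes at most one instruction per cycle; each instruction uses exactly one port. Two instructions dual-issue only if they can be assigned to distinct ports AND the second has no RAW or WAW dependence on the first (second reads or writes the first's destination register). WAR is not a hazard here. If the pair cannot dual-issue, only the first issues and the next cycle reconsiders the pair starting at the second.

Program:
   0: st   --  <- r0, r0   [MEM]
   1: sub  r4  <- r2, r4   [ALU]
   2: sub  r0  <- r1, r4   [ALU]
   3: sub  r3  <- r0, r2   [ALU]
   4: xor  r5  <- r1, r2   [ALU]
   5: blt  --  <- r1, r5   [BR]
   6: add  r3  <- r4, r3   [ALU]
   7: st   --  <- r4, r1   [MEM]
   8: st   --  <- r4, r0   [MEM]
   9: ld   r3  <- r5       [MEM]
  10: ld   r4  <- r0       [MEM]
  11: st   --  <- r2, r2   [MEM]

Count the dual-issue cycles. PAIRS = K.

#0 head=0: st/sub i0,i1 2-wide
#1 head=2: sub i2 RAW r0
#2 head=3: sub/xor i3,i4 2-wide
#3 head=5: blt/add i5,i6 2-wide
#4 head=7: st i7 no-port MEM/MEM
#5 head=8: st i8 no-port MEM/MEM
#6 head=9: ld i9 no-port MEM/MEM
#7 head=10: ld i10 no-port MEM/MEM
#8 head=11: st i11 tail

PAIRS = 3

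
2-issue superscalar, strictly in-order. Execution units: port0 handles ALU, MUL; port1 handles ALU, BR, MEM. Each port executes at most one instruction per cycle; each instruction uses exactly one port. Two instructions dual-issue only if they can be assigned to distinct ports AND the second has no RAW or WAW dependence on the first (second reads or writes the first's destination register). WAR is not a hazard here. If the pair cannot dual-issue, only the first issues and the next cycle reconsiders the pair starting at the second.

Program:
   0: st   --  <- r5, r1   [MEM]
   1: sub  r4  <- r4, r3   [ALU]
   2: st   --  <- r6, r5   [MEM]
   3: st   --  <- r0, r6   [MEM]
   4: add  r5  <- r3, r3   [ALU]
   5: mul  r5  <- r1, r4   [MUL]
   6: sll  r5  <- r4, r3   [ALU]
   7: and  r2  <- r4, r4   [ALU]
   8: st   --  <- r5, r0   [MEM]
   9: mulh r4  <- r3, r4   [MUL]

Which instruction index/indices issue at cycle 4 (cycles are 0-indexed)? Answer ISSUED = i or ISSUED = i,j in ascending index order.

c0: i0,i1 st.MEM sub.ALU  2-wide
c1: i2 st.MEM  no-port MEM/MEM
c2: i3,i4 st.MEM add.ALU  2-wide
c3: i5 mul.MUL  WAW r5
c4: i6,i7 sll.ALU and.ALU  2-wide
c5: i8,i9 st.MEM mulh.MUL  2-wide

ISSUED = 6,7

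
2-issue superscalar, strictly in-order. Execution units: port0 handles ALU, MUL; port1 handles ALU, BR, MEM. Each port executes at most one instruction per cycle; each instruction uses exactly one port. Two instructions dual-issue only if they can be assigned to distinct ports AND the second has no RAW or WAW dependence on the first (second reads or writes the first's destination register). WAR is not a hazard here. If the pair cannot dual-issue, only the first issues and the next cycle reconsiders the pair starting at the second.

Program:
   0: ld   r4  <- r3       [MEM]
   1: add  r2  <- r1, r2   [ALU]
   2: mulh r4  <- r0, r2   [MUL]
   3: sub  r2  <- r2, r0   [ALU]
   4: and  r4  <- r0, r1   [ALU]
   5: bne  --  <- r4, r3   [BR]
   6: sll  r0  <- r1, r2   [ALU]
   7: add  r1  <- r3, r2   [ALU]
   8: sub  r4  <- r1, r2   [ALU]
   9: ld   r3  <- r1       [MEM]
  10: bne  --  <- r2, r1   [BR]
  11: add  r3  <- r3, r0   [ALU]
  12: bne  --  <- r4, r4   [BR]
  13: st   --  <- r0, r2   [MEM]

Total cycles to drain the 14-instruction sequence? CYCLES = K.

#0 head=0: ld add i0/i1 2-wide
#1 head=2: mulh sub i2/i3 2-wide
#2 head=4: and i4 RAW r4
#3 head=5: bne sll i5/i6 2-wide
#4 head=7: add i7 RAW r1
#5 head=8: sub ld i8/i9 2-wide
#6 head=10: bne add i10/i11 2-wide
#7 head=12: bne i12 no-port BR/MEM
#8 head=13: st i13 tail

CYCLES = 9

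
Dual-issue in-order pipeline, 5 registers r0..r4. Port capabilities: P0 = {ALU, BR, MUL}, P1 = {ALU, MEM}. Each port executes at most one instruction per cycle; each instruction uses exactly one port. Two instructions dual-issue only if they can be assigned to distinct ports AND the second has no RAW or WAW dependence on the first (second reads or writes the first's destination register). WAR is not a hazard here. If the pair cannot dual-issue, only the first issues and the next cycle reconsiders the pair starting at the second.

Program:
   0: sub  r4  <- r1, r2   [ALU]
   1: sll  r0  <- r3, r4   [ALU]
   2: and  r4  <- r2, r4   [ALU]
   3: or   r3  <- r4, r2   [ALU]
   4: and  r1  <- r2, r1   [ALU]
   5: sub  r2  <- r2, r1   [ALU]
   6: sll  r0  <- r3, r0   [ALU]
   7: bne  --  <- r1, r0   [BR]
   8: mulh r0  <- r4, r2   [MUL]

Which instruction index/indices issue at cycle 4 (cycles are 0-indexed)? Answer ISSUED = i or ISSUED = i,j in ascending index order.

[0] i0  sub  -- RAW r4
[1] i1&i2  sll/and  -- 2-wide
[2] i3&i4  or/and  -- 2-wide
[3] i5&i6  sub/sll  -- 2-wide
[4] i7  bne  -- no-port BR/MUL
[5] i8  mulh  -- tail

ISSUED = 7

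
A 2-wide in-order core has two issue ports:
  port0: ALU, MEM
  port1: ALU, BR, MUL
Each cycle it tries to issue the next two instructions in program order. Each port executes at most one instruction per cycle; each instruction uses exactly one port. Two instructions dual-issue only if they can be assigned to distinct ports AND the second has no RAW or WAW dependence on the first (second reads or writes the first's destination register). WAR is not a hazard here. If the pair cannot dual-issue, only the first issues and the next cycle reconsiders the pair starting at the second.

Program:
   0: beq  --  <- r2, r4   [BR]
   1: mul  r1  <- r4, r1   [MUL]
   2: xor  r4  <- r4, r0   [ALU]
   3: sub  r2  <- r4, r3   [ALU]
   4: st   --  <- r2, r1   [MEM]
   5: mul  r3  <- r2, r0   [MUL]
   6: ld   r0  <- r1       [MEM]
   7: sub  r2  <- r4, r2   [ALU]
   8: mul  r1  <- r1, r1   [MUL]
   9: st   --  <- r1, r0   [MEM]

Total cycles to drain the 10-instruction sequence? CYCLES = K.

#0 head=0: beq.BR i0 no-port BR/MUL
#1 head=1: mul.MUL;xor.ALU i1/i2 pair
#2 head=3: sub.ALU i3 RAW r2
#3 head=4: st.MEM;mul.MUL i4/i5 pair
#4 head=6: ld.MEM;sub.ALU i6/i7 pair
#5 head=8: mul.MUL i8 RAW r1
#6 head=9: st.MEM i9 tail

CYCLES = 7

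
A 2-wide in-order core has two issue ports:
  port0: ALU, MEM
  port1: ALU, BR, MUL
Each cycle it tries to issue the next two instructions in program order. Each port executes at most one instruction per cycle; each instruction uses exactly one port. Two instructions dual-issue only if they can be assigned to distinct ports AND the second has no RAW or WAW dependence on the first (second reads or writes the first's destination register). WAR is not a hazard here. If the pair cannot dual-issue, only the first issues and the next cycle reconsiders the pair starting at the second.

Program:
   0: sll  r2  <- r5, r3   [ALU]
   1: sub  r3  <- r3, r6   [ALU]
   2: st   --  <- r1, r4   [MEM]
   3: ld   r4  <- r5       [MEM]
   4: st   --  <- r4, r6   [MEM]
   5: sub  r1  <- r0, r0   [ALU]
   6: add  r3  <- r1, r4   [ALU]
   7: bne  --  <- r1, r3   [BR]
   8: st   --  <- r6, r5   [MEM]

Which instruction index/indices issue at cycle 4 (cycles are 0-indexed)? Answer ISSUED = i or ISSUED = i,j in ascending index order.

[0] i0,i1  sll.ALU sub.ALU  -- pair
[1] i2  st.MEM  -- no-port MEM/MEM
[2] i3  ld.MEM  -- no-port MEM/MEM
[3] i4,i5  st.MEM sub.ALU  -- pair
[4] i6  add.ALU  -- RAW r3
[5] i7,i8  bne.BR st.MEM  -- pair

ISSUED = 6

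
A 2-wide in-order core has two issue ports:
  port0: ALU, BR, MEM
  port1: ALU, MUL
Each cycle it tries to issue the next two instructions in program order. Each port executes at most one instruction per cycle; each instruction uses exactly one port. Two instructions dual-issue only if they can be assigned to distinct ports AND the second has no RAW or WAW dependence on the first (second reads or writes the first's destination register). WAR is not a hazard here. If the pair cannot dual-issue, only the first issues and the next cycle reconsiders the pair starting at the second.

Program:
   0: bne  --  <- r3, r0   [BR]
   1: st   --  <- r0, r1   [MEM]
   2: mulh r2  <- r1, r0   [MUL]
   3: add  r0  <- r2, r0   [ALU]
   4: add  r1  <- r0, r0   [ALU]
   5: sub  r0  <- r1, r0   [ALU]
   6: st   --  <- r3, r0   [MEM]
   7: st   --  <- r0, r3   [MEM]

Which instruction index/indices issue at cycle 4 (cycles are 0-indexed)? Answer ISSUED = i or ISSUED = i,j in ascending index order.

ISSUED = 5

[0] i0  bne.BR  -- no-port BR/MEM
[1] i1+i2  st.MEM/mulh.MUL  -- pair
[2] i3  add.ALU  -- RAW r0
[3] i4  add.ALU  -- RAW r1
[4] i5  sub.ALU  -- RAW r0
[5] i6  st.MEM  -- no-port MEM/MEM
[6] i7  st.MEM  -- tail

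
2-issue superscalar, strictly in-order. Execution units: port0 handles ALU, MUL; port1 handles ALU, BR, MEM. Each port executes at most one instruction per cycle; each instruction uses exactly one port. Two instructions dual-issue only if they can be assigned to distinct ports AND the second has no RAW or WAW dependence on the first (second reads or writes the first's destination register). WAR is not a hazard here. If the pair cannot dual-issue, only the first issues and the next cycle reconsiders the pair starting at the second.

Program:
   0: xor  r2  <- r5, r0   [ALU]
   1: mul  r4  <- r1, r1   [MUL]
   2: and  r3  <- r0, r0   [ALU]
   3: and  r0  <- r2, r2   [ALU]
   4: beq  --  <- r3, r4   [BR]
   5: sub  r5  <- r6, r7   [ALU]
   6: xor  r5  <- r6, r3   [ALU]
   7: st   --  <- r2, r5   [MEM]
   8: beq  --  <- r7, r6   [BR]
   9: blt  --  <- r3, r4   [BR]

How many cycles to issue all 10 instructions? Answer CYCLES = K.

0. xor.ALU/mul.MUL @i0/i1  | pair
1. and.ALU/and.ALU @i2/i3  | pair
2. beq.BR/sub.ALU @i4/i5  | pair
3. xor.ALU @i6  | RAW r5
4. st.MEM @i7  | no-port MEM/BR
5. beq.BR @i8  | no-port BR/BR
6. blt.BR @i9  | tail

CYCLES = 7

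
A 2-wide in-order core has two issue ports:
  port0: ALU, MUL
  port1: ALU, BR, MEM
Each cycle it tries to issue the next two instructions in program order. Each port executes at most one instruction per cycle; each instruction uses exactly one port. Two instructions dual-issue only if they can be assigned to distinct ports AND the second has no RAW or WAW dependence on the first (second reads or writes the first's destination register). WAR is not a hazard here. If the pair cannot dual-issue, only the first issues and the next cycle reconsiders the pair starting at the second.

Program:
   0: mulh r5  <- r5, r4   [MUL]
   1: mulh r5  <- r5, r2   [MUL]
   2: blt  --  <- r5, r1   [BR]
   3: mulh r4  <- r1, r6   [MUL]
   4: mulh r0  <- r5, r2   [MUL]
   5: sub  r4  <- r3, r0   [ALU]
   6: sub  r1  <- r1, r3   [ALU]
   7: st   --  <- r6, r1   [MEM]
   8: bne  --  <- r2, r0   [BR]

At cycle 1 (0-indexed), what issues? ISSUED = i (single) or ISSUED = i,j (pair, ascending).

ISSUED = 1

c0: i0 mulh  no-port MUL/MUL
c1: i1 mulh  RAW r5
c2: i2/i3 blt mulh  dual
c3: i4 mulh  RAW r0
c4: i5/i6 sub sub  dual
c5: i7 st  no-port MEM/BR
c6: i8 bne  tail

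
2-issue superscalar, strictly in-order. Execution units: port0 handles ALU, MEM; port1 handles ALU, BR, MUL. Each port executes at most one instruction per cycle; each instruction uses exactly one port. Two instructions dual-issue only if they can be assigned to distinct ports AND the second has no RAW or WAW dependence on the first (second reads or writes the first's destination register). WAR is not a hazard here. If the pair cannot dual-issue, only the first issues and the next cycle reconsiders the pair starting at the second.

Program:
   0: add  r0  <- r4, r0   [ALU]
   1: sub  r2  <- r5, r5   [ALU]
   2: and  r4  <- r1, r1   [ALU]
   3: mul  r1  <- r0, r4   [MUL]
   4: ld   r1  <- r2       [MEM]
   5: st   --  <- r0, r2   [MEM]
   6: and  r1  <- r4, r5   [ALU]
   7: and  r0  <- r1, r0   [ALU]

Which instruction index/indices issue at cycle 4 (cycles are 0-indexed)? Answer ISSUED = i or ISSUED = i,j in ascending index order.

  cy0 -> i0,i1 (add.ALU;sub.ALU) dual
  cy1 -> i2 (and.ALU) RAW r4
  cy2 -> i3 (mul.MUL) WAW r1
  cy3 -> i4 (ld.MEM) no-port MEM/MEM
  cy4 -> i5,i6 (st.MEM;and.ALU) dual
  cy5 -> i7 (and.ALU) tail

ISSUED = 5,6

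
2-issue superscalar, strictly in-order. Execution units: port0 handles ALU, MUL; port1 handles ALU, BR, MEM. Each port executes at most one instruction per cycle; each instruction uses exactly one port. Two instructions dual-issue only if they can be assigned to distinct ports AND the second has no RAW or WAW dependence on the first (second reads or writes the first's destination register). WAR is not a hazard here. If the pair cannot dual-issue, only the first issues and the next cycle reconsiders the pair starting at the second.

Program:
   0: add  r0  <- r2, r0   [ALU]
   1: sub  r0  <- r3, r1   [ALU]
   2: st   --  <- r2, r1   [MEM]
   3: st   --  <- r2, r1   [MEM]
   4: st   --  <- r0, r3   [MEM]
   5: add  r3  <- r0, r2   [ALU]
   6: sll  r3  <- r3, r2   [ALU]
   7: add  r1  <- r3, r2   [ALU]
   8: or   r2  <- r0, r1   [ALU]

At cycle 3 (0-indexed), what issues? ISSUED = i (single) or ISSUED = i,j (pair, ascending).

ISSUED = 4,5

t=0 i0:add.ALU ; WAW r0
t=1 i1,i2:sub.ALU st.MEM ; pair
t=2 i3:st.MEM ; no-port MEM/MEM
t=3 i4,i5:st.MEM add.ALU ; pair
t=4 i6:sll.ALU ; RAW r3
t=5 i7:add.ALU ; RAW r1
t=6 i8:or.ALU ; tail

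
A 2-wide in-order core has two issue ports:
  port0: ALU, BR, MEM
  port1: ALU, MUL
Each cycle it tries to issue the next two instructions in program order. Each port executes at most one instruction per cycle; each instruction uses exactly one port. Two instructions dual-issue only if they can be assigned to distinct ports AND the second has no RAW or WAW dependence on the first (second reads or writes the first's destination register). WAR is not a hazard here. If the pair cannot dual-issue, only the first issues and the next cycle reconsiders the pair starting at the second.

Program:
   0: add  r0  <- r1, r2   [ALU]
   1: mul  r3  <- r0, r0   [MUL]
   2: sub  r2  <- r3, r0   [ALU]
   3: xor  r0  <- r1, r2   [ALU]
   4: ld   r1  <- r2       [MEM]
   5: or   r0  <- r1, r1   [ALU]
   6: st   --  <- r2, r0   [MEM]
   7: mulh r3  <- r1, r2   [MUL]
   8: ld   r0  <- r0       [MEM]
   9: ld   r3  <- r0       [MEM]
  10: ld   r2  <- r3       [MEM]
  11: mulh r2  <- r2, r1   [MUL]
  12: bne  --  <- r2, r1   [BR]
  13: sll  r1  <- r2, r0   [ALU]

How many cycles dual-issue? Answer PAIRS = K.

0. add @i0  | RAW r0
1. mul @i1  | RAW r3
2. sub @i2  | RAW r2
3. xor/ld @i3&i4  | pair
4. or @i5  | RAW r0
5. st/mulh @i6&i7  | pair
6. ld @i8  | no-port MEM/MEM
7. ld @i9  | no-port MEM/MEM
8. ld @i10  | RAW+WAW r2
9. mulh @i11  | RAW r2
10. bne/sll @i12&i13  | pair

PAIRS = 3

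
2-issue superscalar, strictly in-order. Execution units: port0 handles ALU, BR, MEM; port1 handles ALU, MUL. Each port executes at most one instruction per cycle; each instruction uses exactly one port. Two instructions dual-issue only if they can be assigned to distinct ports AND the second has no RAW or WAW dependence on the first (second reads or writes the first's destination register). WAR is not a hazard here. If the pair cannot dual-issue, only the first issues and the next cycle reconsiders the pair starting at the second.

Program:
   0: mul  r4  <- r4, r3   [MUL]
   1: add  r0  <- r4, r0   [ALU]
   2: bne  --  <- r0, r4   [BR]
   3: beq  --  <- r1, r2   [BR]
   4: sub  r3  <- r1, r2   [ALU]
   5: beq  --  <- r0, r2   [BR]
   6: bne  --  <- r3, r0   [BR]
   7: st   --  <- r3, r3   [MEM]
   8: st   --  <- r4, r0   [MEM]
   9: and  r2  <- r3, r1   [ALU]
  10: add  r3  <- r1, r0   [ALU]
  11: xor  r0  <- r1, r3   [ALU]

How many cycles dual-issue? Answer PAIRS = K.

c0: i0 mul.MUL  RAW r4
c1: i1 add.ALU  RAW r0
c2: i2 bne.BR  no-port BR/BR
c3: i3+i4 beq.BR;sub.ALU  pair
c4: i5 beq.BR  no-port BR/BR
c5: i6 bne.BR  no-port BR/MEM
c6: i7 st.MEM  no-port MEM/MEM
c7: i8+i9 st.MEM;and.ALU  pair
c8: i10 add.ALU  RAW r3
c9: i11 xor.ALU  tail

PAIRS = 2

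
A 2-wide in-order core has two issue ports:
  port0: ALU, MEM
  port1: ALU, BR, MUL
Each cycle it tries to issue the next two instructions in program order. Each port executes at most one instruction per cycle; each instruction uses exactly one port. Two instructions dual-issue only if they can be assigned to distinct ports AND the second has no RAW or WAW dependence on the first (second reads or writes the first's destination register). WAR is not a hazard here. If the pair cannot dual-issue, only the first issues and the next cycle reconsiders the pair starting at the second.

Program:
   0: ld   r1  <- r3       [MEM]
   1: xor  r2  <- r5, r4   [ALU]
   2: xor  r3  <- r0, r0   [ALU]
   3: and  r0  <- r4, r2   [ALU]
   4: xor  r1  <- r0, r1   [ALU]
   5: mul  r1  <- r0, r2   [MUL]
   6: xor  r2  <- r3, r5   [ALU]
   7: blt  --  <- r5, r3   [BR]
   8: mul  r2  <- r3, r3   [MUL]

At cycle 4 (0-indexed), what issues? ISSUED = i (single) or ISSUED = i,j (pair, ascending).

ISSUED = 7

t=0 i0/i1:ld.MEM;xor.ALU ; pair
t=1 i2/i3:xor.ALU;and.ALU ; pair
t=2 i4:xor.ALU ; WAW r1
t=3 i5/i6:mul.MUL;xor.ALU ; pair
t=4 i7:blt.BR ; no-port BR/MUL
t=5 i8:mul.MUL ; tail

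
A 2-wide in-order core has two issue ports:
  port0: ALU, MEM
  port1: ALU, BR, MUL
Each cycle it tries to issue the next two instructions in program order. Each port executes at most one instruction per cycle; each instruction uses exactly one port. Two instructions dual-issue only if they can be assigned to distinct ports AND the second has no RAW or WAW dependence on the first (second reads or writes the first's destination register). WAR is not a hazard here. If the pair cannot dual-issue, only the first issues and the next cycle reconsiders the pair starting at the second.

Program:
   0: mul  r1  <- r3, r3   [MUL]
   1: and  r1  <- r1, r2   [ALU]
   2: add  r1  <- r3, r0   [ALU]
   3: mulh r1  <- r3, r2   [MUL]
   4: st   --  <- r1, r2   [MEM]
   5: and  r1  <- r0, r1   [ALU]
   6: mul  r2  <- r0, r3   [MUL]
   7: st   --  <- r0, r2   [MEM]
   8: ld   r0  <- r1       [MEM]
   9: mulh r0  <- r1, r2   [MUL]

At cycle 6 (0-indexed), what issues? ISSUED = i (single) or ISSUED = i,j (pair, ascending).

t=0 i0:mul ; RAW+WAW r1
t=1 i1:and ; WAW r1
t=2 i2:add ; WAW r1
t=3 i3:mulh ; RAW r1
t=4 i4+i5:st and ; dual
t=5 i6:mul ; RAW r2
t=6 i7:st ; no-port MEM/MEM
t=7 i8:ld ; WAW r0
t=8 i9:mulh ; tail

ISSUED = 7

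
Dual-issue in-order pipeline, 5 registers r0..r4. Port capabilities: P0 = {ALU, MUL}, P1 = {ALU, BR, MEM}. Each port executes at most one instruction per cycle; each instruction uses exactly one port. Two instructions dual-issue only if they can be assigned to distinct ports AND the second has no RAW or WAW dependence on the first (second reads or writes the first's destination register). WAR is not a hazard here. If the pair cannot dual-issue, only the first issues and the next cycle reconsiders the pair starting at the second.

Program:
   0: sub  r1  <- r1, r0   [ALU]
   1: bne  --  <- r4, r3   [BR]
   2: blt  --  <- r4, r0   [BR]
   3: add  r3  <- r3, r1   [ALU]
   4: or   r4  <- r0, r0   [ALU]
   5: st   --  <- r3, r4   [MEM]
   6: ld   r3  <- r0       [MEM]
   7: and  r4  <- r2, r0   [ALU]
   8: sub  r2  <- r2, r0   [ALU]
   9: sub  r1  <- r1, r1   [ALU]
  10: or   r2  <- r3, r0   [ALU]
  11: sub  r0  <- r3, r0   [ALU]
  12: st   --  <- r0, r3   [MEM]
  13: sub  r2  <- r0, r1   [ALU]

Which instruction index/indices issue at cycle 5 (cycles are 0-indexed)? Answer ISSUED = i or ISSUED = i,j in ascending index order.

ISSUED = 8,9

t=0 i0/i1:sub bne ; 2-wide
t=1 i2/i3:blt add ; 2-wide
t=2 i4:or ; RAW r4
t=3 i5:st ; no-port MEM/MEM
t=4 i6/i7:ld and ; 2-wide
t=5 i8/i9:sub sub ; 2-wide
t=6 i10/i11:or sub ; 2-wide
t=7 i12/i13:st sub ; 2-wide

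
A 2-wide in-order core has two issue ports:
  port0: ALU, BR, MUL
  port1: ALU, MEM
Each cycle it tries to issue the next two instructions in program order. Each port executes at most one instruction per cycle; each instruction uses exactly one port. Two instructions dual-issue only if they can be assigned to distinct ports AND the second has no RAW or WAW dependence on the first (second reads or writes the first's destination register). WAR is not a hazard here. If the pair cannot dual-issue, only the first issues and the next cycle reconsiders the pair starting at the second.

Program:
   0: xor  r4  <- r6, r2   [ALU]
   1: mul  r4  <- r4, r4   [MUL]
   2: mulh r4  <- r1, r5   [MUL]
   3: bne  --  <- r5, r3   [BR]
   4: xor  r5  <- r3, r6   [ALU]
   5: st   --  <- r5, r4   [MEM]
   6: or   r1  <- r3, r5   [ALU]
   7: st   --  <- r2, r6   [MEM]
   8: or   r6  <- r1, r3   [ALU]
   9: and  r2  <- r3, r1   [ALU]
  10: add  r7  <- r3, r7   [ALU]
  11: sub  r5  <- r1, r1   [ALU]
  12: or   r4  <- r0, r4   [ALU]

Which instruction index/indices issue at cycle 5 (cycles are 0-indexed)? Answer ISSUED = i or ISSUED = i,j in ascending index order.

0. xor.ALU @i0  | RAW+WAW r4
1. mul.MUL @i1  | no-port MUL/MUL
2. mulh.MUL @i2  | no-port MUL/BR
3. bne.BR/xor.ALU @i3,i4  | dual
4. st.MEM/or.ALU @i5,i6  | dual
5. st.MEM/or.ALU @i7,i8  | dual
6. and.ALU/add.ALU @i9,i10  | dual
7. sub.ALU/or.ALU @i11,i12  | dual

ISSUED = 7,8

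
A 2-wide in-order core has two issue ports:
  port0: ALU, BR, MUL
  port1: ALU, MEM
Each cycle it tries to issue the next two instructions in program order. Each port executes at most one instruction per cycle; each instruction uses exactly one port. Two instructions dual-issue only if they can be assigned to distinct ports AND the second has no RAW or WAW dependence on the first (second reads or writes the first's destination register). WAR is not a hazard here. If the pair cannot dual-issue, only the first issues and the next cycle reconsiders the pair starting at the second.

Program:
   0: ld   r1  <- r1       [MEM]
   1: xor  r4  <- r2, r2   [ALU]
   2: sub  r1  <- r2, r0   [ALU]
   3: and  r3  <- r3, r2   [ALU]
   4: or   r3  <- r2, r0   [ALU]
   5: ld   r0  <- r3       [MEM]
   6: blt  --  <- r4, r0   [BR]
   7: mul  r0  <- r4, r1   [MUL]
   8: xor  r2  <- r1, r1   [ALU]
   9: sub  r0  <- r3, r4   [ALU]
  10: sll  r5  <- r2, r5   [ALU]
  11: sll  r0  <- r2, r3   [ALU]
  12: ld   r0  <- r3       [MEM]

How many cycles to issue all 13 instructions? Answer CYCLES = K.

CYCLES = 9

t=0 i0,i1:ld.MEM+xor.ALU ; dual
t=1 i2,i3:sub.ALU+and.ALU ; dual
t=2 i4:or.ALU ; RAW r3
t=3 i5:ld.MEM ; RAW r0
t=4 i6:blt.BR ; no-port BR/MUL
t=5 i7,i8:mul.MUL+xor.ALU ; dual
t=6 i9,i10:sub.ALU+sll.ALU ; dual
t=7 i11:sll.ALU ; WAW r0
t=8 i12:ld.MEM ; tail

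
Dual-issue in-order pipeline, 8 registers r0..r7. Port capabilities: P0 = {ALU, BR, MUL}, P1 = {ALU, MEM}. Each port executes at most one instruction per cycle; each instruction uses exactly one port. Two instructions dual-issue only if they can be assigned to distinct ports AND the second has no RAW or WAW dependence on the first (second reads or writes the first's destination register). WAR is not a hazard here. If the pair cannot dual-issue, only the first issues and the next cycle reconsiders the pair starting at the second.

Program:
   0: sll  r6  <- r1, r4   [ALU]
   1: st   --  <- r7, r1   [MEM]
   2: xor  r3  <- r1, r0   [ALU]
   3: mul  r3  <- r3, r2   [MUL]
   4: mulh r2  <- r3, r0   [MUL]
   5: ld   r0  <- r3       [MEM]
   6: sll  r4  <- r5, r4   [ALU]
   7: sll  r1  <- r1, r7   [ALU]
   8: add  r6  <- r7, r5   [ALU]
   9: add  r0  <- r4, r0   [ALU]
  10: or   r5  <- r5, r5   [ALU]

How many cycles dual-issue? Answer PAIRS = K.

c0: i0/i1 sll.ALU;st.MEM  2-wide
c1: i2 xor.ALU  RAW+WAW r3
c2: i3 mul.MUL  no-port MUL/MUL
c3: i4/i5 mulh.MUL;ld.MEM  2-wide
c4: i6/i7 sll.ALU;sll.ALU  2-wide
c5: i8/i9 add.ALU;add.ALU  2-wide
c6: i10 or.ALU  tail

PAIRS = 4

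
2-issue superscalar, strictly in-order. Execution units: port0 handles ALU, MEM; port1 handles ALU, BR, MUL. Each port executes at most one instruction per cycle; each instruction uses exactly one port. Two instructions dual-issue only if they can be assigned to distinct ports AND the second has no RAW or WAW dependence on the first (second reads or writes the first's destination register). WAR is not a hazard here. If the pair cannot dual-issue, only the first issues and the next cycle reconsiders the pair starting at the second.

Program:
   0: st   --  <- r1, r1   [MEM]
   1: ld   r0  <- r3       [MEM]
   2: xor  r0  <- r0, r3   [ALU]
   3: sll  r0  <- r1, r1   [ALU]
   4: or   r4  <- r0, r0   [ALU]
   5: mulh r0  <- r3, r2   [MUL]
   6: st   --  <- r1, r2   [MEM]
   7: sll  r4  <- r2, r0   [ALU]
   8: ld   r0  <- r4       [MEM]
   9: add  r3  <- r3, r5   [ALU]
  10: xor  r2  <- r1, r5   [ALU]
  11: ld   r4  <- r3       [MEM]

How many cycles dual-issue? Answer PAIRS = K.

  cy0 -> i0 (st) no-port MEM/MEM
  cy1 -> i1 (ld) RAW+WAW r0
  cy2 -> i2 (xor) WAW r0
  cy3 -> i3 (sll) RAW r0
  cy4 -> i4+i5 (or/mulh) 2-wide
  cy5 -> i6+i7 (st/sll) 2-wide
  cy6 -> i8+i9 (ld/add) 2-wide
  cy7 -> i10+i11 (xor/ld) 2-wide

PAIRS = 4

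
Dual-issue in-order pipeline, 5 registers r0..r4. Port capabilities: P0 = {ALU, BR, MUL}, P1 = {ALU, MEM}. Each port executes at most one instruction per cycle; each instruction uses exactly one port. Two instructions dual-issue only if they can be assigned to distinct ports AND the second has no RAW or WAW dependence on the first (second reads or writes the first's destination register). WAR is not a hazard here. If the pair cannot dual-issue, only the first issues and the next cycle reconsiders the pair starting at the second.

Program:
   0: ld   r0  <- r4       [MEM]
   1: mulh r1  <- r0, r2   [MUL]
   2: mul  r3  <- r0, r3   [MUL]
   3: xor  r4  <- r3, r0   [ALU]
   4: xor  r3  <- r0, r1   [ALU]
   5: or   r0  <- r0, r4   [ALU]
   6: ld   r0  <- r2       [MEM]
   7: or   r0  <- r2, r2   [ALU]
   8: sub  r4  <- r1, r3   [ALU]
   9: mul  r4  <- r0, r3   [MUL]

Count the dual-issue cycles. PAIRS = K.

PAIRS = 2

#0 head=0: ld.MEM i0 RAW r0
#1 head=1: mulh.MUL i1 no-port MUL/MUL
#2 head=2: mul.MUL i2 RAW r3
#3 head=3: xor.ALU xor.ALU i3&i4 dual
#4 head=5: or.ALU i5 WAW r0
#5 head=6: ld.MEM i6 WAW r0
#6 head=7: or.ALU sub.ALU i7&i8 dual
#7 head=9: mul.MUL i9 tail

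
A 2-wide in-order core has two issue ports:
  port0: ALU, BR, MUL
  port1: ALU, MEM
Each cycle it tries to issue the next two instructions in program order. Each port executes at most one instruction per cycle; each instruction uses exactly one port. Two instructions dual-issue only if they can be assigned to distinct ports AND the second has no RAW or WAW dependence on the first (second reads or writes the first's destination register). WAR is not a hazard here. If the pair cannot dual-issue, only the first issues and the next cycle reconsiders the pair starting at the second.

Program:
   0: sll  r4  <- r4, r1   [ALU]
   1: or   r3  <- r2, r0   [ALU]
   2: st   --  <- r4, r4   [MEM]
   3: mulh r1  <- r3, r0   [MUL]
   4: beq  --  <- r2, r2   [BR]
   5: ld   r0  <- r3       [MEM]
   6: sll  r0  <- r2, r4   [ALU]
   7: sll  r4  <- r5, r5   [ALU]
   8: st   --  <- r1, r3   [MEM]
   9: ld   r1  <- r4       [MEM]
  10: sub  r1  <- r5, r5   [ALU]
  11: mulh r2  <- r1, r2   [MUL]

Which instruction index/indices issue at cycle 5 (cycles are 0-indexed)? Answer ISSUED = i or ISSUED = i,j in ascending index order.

t=0 i0,i1:sll.ALU+or.ALU ; pair
t=1 i2,i3:st.MEM+mulh.MUL ; pair
t=2 i4,i5:beq.BR+ld.MEM ; pair
t=3 i6,i7:sll.ALU+sll.ALU ; pair
t=4 i8:st.MEM ; no-port MEM/MEM
t=5 i9:ld.MEM ; WAW r1
t=6 i10:sub.ALU ; RAW r1
t=7 i11:mulh.MUL ; tail

ISSUED = 9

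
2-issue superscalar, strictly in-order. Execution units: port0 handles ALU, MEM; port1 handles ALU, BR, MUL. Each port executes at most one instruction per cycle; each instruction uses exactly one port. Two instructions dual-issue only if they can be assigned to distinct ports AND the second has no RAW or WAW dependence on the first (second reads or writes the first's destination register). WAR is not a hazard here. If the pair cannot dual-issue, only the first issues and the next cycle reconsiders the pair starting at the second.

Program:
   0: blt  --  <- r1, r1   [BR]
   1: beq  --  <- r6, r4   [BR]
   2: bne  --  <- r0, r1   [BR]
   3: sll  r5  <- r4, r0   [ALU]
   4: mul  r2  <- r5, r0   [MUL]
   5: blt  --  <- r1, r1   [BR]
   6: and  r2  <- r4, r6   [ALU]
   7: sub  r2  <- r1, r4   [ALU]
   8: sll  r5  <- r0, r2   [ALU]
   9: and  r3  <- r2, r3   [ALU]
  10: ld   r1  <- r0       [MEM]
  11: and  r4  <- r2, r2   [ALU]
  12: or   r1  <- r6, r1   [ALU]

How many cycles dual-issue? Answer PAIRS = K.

PAIRS = 4

#0 head=0: blt.BR i0 no-port BR/BR
#1 head=1: beq.BR i1 no-port BR/BR
#2 head=2: bne.BR/sll.ALU i2+i3 pair
#3 head=4: mul.MUL i4 no-port MUL/BR
#4 head=5: blt.BR/and.ALU i5+i6 pair
#5 head=7: sub.ALU i7 RAW r2
#6 head=8: sll.ALU/and.ALU i8+i9 pair
#7 head=10: ld.MEM/and.ALU i10+i11 pair
#8 head=12: or.ALU i12 tail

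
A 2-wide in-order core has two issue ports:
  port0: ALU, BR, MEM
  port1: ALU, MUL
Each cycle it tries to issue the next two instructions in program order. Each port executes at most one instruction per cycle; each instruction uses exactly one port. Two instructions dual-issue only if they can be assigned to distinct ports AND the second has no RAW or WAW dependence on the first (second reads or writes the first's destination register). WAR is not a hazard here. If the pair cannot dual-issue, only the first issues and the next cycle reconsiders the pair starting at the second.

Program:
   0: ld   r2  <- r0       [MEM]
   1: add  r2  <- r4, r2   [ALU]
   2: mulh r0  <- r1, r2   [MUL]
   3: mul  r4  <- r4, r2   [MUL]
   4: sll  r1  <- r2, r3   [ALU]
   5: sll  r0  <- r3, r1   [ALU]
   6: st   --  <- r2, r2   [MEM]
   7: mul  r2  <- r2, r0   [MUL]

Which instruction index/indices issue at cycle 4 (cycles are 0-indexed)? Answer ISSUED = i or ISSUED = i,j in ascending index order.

ISSUED = 5,6

  cy0 -> i0 (ld.MEM) RAW+WAW r2
  cy1 -> i1 (add.ALU) RAW r2
  cy2 -> i2 (mulh.MUL) no-port MUL/MUL
  cy3 -> i3,i4 (mul.MUL/sll.ALU) 2-wide
  cy4 -> i5,i6 (sll.ALU/st.MEM) 2-wide
  cy5 -> i7 (mul.MUL) tail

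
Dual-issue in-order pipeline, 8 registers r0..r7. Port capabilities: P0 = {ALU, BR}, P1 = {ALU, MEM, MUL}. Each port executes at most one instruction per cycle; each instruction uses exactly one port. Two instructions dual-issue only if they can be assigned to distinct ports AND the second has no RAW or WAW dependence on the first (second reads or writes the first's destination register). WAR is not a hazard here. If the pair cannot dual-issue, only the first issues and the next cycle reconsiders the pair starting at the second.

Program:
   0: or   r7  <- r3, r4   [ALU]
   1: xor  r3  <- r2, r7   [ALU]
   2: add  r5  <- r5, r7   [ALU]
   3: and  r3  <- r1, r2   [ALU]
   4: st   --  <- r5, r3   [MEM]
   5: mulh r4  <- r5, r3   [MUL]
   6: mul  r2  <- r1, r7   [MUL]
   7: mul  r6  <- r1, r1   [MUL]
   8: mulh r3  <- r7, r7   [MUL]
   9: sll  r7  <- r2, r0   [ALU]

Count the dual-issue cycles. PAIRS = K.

t=0 i0:or ; RAW r7
t=1 i1&i2:xor+add ; 2-wide
t=2 i3:and ; RAW r3
t=3 i4:st ; no-port MEM/MUL
t=4 i5:mulh ; no-port MUL/MUL
t=5 i6:mul ; no-port MUL/MUL
t=6 i7:mul ; no-port MUL/MUL
t=7 i8&i9:mulh+sll ; 2-wide

PAIRS = 2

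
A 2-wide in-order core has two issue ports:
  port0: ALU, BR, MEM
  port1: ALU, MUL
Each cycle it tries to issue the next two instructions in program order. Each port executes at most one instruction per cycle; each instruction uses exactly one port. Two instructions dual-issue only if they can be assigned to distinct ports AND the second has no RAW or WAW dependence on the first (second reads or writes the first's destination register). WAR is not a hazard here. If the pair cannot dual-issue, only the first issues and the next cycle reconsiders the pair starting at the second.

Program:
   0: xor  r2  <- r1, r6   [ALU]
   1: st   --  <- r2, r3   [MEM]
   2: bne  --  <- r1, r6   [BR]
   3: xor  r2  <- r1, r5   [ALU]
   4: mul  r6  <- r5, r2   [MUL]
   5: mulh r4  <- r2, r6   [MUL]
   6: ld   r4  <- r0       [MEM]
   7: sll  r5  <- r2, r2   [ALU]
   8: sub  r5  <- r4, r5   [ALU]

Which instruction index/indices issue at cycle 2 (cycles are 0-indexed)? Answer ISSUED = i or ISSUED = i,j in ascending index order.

  cy0 -> i0 (xor) RAW r2
  cy1 -> i1 (st) no-port MEM/BR
  cy2 -> i2+i3 (bne xor) 2-wide
  cy3 -> i4 (mul) no-port MUL/MUL
  cy4 -> i5 (mulh) WAW r4
  cy5 -> i6+i7 (ld sll) 2-wide
  cy6 -> i8 (sub) tail

ISSUED = 2,3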